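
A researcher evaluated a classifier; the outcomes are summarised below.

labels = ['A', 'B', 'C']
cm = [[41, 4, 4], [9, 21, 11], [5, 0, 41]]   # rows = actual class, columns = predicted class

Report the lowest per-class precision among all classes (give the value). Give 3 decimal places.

0.732

Per-class precision (TP/(TP+FP)):
  A: TP=41, FP=9+5=14 → 41/55 = 0.7455
  B: TP=21, FP=4+0=4 → 21/25 = 0.8400
  C: TP=41, FP=4+11=15 → 41/56 = 0.7321
Lowest is class 'C' with precision = 0.732.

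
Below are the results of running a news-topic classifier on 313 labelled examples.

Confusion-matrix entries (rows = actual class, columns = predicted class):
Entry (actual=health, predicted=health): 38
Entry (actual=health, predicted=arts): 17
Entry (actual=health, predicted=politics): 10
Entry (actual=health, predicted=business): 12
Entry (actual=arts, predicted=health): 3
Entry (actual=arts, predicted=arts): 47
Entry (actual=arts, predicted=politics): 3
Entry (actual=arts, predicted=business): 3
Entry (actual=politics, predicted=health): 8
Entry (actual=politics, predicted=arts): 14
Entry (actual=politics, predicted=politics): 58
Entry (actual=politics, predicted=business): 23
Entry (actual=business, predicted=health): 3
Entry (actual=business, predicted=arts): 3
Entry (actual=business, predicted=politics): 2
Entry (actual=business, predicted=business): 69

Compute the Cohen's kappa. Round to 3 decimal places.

0.571

Observed agreement pₒ = trace/N = 212/313 = 0.6773
Expected agreement pₑ = Σ (rowᵢ·colᵢ)/N² = (77·52 + 56·81 + 103·73 + 77·107)/313² = 0.2480
κ = (pₒ − pₑ)/(1 − pₑ) = (0.6773 − 0.2480)/(1 − 0.2480) = 0.571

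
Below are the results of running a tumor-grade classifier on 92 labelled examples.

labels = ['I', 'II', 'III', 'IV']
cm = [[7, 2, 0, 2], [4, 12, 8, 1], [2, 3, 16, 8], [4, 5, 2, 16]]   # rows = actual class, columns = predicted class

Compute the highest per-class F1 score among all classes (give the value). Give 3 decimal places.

0.593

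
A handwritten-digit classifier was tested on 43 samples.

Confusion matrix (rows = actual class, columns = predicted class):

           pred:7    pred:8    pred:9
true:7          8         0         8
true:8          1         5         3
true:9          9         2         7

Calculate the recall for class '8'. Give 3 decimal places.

0.556

Treat '8' as positive and all other classes as negative.
recall = TP/(TP+FN).
8: TP=5, FN=1+3=4 → 5/9 = 0.5556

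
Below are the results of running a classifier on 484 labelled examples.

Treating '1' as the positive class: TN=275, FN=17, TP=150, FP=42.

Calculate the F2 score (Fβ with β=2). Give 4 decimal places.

0.8721

Fβ = (1+β²)·TP / ((1+β²)·TP + β²·FN + FP), with β²=4
= 5·150 / (5·150 + 4·17 + 42) = 0.8721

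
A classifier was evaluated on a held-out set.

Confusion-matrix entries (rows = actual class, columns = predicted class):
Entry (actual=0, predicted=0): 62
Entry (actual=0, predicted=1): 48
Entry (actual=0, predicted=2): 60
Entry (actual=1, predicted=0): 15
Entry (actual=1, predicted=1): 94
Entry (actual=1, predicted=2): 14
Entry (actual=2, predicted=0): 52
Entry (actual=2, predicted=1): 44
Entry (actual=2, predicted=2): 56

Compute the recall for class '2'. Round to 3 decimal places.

0.368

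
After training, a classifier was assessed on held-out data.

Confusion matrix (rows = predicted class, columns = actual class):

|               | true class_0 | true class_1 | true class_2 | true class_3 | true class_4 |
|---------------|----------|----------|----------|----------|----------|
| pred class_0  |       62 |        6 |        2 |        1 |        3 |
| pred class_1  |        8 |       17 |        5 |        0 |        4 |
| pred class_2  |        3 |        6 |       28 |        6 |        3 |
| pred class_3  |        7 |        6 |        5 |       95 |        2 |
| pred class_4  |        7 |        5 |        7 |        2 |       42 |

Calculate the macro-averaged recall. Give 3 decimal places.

Per-class recall (TP/(TP+FN)):
  class_0: TP=62, FN=8+3+7+7=25 → 62/87 = 0.7126
  class_1: TP=17, FN=6+6+6+5=23 → 17/40 = 0.4250
  class_2: TP=28, FN=2+5+5+7=19 → 28/47 = 0.5957
  class_3: TP=95, FN=1+0+6+2=9 → 95/104 = 0.9135
  class_4: TP=42, FN=3+4+3+2=12 → 42/54 = 0.7778
Macro-recall = mean = (0.7126 + 0.4250 + 0.5957 + 0.9135 + 0.7778) / 5 = 0.685

0.685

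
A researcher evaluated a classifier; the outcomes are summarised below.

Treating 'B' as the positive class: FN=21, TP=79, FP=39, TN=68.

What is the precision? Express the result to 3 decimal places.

0.669

Precision = TP/(TP+FP) = 79/(79+39) = 79/118 = 0.669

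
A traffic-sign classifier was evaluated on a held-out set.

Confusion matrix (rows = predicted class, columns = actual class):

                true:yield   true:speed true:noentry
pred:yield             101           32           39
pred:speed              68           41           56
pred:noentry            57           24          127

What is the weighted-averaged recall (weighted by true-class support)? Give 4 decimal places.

0.4936

Per-class recall (TP/(TP+FN)):
  yield: TP=101, FN=68+57=125 → 101/226 = 0.44690
  speed: TP=41, FN=32+24=56 → 41/97 = 0.42268
  noentry: TP=127, FN=39+56=95 → 127/222 = 0.57207
Weighted-recall = Σ (supportᵢ/N)·recallᵢ with N=545: (226/545)·0.44690 + (97/545)·0.42268 + (222/545)·0.57207 = 0.4936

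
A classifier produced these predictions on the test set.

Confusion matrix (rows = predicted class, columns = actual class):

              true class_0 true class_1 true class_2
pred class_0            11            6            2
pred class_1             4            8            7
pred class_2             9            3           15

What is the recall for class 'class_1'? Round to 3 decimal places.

Treat 'class_1' as positive and all other classes as negative.
recall = TP/(TP+FN).
class_1: TP=8, FN=6+3=9 → 8/17 = 0.4706

0.471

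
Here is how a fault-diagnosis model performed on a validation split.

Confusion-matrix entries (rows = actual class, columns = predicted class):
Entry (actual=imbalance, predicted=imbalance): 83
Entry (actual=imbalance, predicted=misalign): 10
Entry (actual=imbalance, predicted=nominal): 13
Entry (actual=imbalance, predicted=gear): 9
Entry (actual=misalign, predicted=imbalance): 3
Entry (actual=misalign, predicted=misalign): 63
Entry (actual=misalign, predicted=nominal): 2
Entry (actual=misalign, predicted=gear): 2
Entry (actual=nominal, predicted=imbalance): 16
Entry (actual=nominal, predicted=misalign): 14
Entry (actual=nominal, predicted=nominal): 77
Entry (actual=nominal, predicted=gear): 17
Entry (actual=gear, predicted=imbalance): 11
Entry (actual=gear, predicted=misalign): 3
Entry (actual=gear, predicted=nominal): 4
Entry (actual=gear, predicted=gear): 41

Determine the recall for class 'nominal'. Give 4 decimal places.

0.6210

recall = TP/(TP+FN).
nominal: TP=77, FN=16+14+17=47 → 77/124 = 0.62097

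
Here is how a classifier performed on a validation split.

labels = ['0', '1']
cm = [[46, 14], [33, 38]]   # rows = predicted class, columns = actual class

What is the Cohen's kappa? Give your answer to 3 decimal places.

0.295

Observed agreement pₒ = trace/N = 84/131 = 0.6412
Expected agreement pₑ = Σ (rowᵢ·colᵢ)/N² = (79·60 + 52·71)/131² = 0.4913
κ = (pₒ − pₑ)/(1 − pₑ) = (0.6412 − 0.4913)/(1 − 0.4913) = 0.295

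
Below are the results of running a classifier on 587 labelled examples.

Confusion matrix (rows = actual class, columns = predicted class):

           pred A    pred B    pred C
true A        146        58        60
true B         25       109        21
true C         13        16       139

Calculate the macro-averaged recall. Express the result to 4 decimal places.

Per-class recall (TP/(TP+FN)):
  A: TP=146, FN=58+60=118 → 146/264 = 0.55303
  B: TP=109, FN=25+21=46 → 109/155 = 0.70323
  C: TP=139, FN=13+16=29 → 139/168 = 0.82738
Macro-recall = mean = (0.55303 + 0.70323 + 0.82738) / 3 = 0.6945

0.6945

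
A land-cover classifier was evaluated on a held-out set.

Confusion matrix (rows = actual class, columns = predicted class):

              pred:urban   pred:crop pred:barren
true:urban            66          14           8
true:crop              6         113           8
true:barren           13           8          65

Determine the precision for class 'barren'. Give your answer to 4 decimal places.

0.8025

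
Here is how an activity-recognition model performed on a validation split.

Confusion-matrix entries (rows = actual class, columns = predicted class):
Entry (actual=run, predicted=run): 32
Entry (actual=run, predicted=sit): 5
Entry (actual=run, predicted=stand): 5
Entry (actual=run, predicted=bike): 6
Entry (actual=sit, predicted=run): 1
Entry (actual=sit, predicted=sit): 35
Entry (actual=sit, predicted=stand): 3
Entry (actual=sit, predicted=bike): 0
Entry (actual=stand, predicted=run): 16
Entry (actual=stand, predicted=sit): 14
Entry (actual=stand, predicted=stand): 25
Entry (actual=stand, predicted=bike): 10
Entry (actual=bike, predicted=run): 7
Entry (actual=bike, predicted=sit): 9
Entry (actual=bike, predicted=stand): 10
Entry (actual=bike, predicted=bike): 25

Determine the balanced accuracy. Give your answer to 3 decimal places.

0.610

Balanced accuracy = mean of per-class recall.
  run: recall = 32/48 = 0.6667
  sit: recall = 35/39 = 0.8974
  stand: recall = 25/65 = 0.3846
  bike: recall = 25/51 = 0.4902
Mean = (0.6667 + 0.8974 + 0.3846 + 0.4902) / 4 = 0.610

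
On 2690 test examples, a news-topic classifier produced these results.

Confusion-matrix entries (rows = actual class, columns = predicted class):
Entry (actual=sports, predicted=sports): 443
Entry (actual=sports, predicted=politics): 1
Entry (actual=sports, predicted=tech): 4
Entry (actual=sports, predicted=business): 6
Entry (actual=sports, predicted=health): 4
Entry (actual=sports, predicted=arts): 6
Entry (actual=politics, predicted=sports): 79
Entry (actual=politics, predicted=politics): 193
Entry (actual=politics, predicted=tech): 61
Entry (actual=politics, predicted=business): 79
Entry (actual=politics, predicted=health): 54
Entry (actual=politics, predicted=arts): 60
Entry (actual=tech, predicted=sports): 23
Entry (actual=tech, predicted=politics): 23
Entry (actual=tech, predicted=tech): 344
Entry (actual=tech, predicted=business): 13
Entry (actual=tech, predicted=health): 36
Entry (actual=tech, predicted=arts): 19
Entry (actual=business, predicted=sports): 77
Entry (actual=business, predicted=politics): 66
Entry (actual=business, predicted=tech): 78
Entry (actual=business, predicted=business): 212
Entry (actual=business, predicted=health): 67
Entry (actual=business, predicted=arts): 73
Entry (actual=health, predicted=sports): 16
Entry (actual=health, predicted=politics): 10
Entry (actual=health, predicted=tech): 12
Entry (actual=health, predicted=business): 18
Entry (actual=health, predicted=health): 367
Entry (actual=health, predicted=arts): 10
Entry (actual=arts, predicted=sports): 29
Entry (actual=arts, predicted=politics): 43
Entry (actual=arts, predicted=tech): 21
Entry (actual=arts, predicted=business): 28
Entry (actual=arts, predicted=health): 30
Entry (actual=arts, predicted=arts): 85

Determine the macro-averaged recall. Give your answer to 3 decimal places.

0.608

Per-class recall (TP/(TP+FN)):
  sports: TP=443, FN=1+4+6+4+6=21 → 443/464 = 0.9547
  politics: TP=193, FN=79+61+79+54+60=333 → 193/526 = 0.3669
  tech: TP=344, FN=23+23+13+36+19=114 → 344/458 = 0.7511
  business: TP=212, FN=77+66+78+67+73=361 → 212/573 = 0.3700
  health: TP=367, FN=16+10+12+18+10=66 → 367/433 = 0.8476
  arts: TP=85, FN=29+43+21+28+30=151 → 85/236 = 0.3602
Macro-recall = mean = (0.9547 + 0.3669 + 0.7511 + 0.3700 + 0.8476 + 0.3602) / 6 = 0.608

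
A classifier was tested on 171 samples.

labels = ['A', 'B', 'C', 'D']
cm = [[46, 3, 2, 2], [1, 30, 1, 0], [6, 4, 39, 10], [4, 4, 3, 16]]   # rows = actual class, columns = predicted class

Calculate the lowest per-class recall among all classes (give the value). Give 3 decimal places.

0.593

Per-class recall (TP/(TP+FN)):
  A: TP=46, FN=3+2+2=7 → 46/53 = 0.8679
  B: TP=30, FN=1+1+0=2 → 30/32 = 0.9375
  C: TP=39, FN=6+4+10=20 → 39/59 = 0.6610
  D: TP=16, FN=4+4+3=11 → 16/27 = 0.5926
Lowest is class 'D' with recall = 0.593.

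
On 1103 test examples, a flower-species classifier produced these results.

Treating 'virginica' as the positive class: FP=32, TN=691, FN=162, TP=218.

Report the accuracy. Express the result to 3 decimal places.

0.824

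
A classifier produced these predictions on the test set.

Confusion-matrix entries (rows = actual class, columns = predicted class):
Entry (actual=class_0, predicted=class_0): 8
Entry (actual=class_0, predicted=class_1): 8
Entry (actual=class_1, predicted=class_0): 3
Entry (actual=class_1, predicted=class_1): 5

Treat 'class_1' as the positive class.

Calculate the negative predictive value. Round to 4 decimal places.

0.7273

NPV = TN/(TN+FN) = 8/(8+3) = 0.7273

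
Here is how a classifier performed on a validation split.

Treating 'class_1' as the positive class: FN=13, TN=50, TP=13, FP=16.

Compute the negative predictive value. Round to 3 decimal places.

0.794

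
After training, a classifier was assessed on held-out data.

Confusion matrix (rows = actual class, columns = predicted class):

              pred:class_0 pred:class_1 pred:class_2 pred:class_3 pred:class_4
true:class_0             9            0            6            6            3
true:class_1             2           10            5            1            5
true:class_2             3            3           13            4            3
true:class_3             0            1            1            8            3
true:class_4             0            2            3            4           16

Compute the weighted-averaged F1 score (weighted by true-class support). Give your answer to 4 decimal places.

0.5045

Per-class F1 score (2·TP/(2·TP+FP+FN)):
  class_0: TP=9, FP=2+3+0+0=5, FN=0+6+6+3=15 → 18/38 = 0.47368
  class_1: TP=10, FP=0+3+1+2=6, FN=2+5+1+5=13 → 20/39 = 0.51282
  class_2: TP=13, FP=6+5+1+3=15, FN=3+3+4+3=13 → 26/54 = 0.48148
  class_3: TP=8, FP=6+1+4+4=15, FN=0+1+1+3=5 → 16/36 = 0.44444
  class_4: TP=16, FP=3+5+3+3=14, FN=0+2+3+4=9 → 32/55 = 0.58182
Weighted-F1 score = Σ (supportᵢ/N)·F1 scoreᵢ with N=111: (24/111)·0.47368 + (23/111)·0.51282 + (26/111)·0.48148 + (13/111)·0.44444 + (25/111)·0.58182 = 0.5045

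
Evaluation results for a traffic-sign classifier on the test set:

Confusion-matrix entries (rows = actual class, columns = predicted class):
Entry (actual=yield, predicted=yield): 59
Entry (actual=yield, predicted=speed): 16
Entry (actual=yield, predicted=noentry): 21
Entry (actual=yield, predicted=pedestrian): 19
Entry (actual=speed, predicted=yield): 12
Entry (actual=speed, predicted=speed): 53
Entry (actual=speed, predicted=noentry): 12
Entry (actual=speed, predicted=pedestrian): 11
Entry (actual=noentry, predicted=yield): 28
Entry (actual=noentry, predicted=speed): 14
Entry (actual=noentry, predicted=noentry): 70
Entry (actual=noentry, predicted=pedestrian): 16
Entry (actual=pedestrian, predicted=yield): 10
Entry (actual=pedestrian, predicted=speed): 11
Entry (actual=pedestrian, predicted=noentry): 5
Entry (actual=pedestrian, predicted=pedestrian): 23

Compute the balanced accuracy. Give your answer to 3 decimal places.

Balanced accuracy = mean of per-class recall.
  yield: recall = 59/115 = 0.5130
  speed: recall = 53/88 = 0.6023
  noentry: recall = 70/128 = 0.5469
  pedestrian: recall = 23/49 = 0.4694
Mean = (0.5130 + 0.6023 + 0.5469 + 0.4694) / 4 = 0.533

0.533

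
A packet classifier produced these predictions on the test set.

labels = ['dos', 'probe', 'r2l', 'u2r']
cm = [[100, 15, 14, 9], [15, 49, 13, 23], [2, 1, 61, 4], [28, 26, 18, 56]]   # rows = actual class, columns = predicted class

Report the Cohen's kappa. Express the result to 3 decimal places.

Observed agreement pₒ = trace/N = 266/434 = 0.6129
Expected agreement pₑ = Σ (rowᵢ·colᵢ)/N² = (138·145 + 100·91 + 68·106 + 128·92)/434² = 0.2553
κ = (pₒ − pₑ)/(1 − pₑ) = (0.6129 − 0.2553)/(1 − 0.2553) = 0.480

0.480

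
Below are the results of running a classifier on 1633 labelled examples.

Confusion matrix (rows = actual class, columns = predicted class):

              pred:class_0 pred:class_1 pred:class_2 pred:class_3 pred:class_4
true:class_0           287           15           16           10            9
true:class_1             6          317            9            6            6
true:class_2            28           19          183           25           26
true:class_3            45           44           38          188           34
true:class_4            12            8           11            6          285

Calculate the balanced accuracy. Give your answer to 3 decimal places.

0.770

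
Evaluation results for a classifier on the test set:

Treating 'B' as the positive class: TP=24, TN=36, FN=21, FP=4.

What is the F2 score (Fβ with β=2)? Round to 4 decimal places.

0.5769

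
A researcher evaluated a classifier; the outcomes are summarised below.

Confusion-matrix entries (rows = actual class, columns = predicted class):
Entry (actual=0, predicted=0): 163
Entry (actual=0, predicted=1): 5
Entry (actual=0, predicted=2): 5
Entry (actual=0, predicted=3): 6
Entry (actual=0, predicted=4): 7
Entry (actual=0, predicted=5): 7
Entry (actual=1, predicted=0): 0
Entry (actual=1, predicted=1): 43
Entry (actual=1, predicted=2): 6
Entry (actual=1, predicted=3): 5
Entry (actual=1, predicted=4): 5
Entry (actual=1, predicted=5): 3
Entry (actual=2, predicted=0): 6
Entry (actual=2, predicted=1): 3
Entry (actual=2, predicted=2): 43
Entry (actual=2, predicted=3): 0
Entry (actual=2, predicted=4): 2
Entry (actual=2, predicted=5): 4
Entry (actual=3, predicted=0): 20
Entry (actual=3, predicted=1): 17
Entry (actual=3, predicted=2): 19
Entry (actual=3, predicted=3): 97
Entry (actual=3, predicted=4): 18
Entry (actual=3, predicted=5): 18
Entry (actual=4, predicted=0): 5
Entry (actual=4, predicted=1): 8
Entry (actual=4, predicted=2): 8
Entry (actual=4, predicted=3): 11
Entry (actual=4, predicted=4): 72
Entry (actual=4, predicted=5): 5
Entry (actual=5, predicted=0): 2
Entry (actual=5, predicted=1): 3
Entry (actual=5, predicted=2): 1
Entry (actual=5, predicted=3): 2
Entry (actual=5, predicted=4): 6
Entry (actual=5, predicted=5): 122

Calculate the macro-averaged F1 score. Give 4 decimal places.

Per-class F1 score (2·TP/(2·TP+FP+FN)):
  0: TP=163, FP=0+6+20+5+2=33, FN=5+5+6+7+7=30 → 326/389 = 0.83805
  1: TP=43, FP=5+3+17+8+3=36, FN=0+6+5+5+3=19 → 86/141 = 0.60993
  2: TP=43, FP=5+6+19+8+1=39, FN=6+3+0+2+4=15 → 86/140 = 0.61429
  3: TP=97, FP=6+5+0+11+2=24, FN=20+17+19+18+18=92 → 194/310 = 0.62581
  4: TP=72, FP=7+5+2+18+6=38, FN=5+8+8+11+5=37 → 144/219 = 0.65753
  5: TP=122, FP=7+3+4+18+5=37, FN=2+3+1+2+6=14 → 244/295 = 0.82712
Macro-F1 score = mean = (0.83805 + 0.60993 + 0.61429 + 0.62581 + 0.65753 + 0.82712) / 6 = 0.6955

0.6955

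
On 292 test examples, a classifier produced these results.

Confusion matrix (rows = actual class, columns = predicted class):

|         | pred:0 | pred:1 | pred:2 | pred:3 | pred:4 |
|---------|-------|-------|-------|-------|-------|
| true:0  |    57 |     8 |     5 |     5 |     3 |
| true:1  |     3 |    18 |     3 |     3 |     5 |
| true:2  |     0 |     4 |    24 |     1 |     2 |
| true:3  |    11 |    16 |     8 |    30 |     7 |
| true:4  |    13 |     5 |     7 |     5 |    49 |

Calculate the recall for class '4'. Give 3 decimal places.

0.620

Treat '4' as positive and all other classes as negative.
recall = TP/(TP+FN).
4: TP=49, FN=13+5+7+5=30 → 49/79 = 0.6203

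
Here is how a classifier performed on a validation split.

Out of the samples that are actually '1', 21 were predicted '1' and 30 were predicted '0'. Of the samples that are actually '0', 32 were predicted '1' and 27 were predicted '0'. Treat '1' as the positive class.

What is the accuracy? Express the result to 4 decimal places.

0.4364

Accuracy = (TP+TN)/N = (21+27)/110 = 0.4364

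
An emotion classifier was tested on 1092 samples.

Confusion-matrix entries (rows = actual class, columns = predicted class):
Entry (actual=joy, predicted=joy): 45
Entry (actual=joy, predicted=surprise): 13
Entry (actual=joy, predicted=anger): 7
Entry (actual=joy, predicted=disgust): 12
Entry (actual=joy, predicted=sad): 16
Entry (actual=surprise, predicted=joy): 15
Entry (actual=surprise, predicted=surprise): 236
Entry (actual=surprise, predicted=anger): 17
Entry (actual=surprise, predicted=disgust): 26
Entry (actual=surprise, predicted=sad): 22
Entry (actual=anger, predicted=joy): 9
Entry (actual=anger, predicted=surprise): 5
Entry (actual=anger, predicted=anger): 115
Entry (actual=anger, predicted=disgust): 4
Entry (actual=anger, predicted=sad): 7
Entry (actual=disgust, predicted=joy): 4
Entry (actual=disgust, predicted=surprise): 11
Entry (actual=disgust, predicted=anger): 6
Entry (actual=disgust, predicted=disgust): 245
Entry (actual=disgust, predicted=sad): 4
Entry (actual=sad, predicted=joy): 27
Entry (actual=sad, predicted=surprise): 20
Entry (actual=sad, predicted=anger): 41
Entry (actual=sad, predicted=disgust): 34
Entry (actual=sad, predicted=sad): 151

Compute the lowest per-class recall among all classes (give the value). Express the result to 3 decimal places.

0.484

Per-class recall (TP/(TP+FN)):
  joy: TP=45, FN=13+7+12+16=48 → 45/93 = 0.4839
  surprise: TP=236, FN=15+17+26+22=80 → 236/316 = 0.7468
  anger: TP=115, FN=9+5+4+7=25 → 115/140 = 0.8214
  disgust: TP=245, FN=4+11+6+4=25 → 245/270 = 0.9074
  sad: TP=151, FN=27+20+41+34=122 → 151/273 = 0.5531
Lowest is class 'joy' with recall = 0.484.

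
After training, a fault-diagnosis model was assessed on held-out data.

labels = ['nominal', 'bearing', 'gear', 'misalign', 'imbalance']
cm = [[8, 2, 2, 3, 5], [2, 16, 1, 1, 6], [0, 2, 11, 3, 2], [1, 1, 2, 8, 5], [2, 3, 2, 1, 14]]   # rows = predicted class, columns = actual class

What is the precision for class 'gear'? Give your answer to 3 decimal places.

0.611

precision = TP/(TP+FP).
gear: TP=11, FP=0+2+3+2=7 → 11/18 = 0.6111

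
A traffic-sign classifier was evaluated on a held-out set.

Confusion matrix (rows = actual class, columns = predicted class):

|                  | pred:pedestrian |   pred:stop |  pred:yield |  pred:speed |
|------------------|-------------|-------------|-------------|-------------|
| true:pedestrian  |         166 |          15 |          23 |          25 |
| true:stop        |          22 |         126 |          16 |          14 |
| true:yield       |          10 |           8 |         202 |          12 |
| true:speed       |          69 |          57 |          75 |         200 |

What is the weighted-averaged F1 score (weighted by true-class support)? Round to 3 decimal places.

Per-class F1 score (2·TP/(2·TP+FP+FN)):
  pedestrian: TP=166, FP=22+10+69=101, FN=15+23+25=63 → 332/496 = 0.6694
  stop: TP=126, FP=15+8+57=80, FN=22+16+14=52 → 252/384 = 0.6563
  yield: TP=202, FP=23+16+75=114, FN=10+8+12=30 → 404/548 = 0.7372
  speed: TP=200, FP=25+14+12=51, FN=69+57+75=201 → 400/652 = 0.6135
Weighted-F1 score = Σ (supportᵢ/N)·F1 scoreᵢ with N=1040: (229/1040)·0.6694 + (178/1040)·0.6563 + (232/1040)·0.7372 + (401/1040)·0.6135 = 0.661

0.661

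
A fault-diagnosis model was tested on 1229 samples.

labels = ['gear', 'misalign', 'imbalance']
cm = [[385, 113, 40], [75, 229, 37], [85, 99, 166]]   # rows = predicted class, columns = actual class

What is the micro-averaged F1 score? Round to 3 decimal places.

0.635

Micro-averaging pools counts across classes: ΣTP=780, ΣFP=449, ΣFN=449.
Micro-F1 score = 2·TP/(2·TP+FP+FN) on pooled counts = 0.635 (equals overall accuracy in single-label multiclass).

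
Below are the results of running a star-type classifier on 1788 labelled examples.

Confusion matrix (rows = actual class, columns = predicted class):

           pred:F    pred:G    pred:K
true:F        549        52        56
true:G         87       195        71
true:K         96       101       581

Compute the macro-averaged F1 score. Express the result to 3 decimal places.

0.710

Per-class F1 score (2·TP/(2·TP+FP+FN)):
  F: TP=549, FP=87+96=183, FN=52+56=108 → 1098/1389 = 0.7905
  G: TP=195, FP=52+101=153, FN=87+71=158 → 390/701 = 0.5563
  K: TP=581, FP=56+71=127, FN=96+101=197 → 1162/1486 = 0.7820
Macro-F1 score = mean = (0.7905 + 0.5563 + 0.7820) / 3 = 0.710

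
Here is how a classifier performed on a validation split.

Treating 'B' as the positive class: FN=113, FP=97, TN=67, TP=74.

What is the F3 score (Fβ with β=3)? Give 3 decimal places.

0.399

Fβ = (1+β²)·TP / ((1+β²)·TP + β²·FN + FP), with β²=9
= 10·74 / (10·74 + 9·113 + 97) = 0.399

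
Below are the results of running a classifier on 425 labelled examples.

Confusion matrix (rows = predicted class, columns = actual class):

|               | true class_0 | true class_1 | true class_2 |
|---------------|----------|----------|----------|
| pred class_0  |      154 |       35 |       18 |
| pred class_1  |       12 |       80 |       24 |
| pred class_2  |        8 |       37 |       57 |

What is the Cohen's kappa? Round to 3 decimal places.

0.513

Observed agreement pₒ = trace/N = 291/425 = 0.6847
Expected agreement pₑ = Σ (rowᵢ·colᵢ)/N² = (174·207 + 152·116 + 99·102)/425² = 0.3529
κ = (pₒ − pₑ)/(1 − pₑ) = (0.6847 − 0.3529)/(1 − 0.3529) = 0.513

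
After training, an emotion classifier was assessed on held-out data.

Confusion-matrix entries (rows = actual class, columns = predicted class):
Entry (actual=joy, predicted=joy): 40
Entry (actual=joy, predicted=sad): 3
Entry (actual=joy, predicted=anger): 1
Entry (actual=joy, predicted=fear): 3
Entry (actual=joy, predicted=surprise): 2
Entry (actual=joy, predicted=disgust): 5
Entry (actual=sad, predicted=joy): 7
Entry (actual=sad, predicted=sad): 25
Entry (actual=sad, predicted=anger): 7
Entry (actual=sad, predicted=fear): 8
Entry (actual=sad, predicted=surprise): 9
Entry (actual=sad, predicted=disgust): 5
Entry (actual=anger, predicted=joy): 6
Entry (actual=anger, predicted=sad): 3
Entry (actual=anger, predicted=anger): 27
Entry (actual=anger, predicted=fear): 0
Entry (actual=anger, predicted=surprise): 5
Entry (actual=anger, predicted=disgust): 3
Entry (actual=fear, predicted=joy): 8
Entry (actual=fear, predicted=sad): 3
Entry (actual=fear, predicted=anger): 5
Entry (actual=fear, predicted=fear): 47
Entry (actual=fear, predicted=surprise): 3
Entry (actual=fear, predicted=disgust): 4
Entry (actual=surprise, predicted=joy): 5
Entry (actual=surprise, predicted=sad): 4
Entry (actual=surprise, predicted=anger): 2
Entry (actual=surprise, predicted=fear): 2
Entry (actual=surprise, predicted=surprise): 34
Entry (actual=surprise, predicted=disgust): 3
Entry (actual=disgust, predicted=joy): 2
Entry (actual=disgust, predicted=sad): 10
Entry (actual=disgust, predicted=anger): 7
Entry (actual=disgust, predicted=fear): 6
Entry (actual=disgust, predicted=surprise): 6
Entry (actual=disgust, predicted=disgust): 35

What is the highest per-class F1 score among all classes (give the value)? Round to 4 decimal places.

0.6912

Per-class F1 score (2·TP/(2·TP+FP+FN)):
  joy: TP=40, FP=7+6+8+5+2=28, FN=3+1+3+2+5=14 → 80/122 = 0.65574
  sad: TP=25, FP=3+3+3+4+10=23, FN=7+7+8+9+5=36 → 50/109 = 0.45872
  anger: TP=27, FP=1+7+5+2+7=22, FN=6+3+0+5+3=17 → 54/93 = 0.58065
  fear: TP=47, FP=3+8+0+2+6=19, FN=8+3+5+3+4=23 → 94/136 = 0.69118
  surprise: TP=34, FP=2+9+5+3+6=25, FN=5+4+2+2+3=16 → 68/109 = 0.62385
  disgust: TP=35, FP=5+5+3+4+3=20, FN=2+10+7+6+6=31 → 70/121 = 0.57851
Highest is class 'fear' with F1 score = 0.6912.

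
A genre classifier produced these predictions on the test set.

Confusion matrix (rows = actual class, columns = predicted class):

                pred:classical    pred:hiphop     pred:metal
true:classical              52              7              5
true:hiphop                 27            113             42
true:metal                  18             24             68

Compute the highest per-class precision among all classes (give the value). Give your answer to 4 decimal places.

Per-class precision (TP/(TP+FP)):
  classical: TP=52, FP=27+18=45 → 52/97 = 0.53608
  hiphop: TP=113, FP=7+24=31 → 113/144 = 0.78472
  metal: TP=68, FP=5+42=47 → 68/115 = 0.59130
Highest is class 'hiphop' with precision = 0.7847.

0.7847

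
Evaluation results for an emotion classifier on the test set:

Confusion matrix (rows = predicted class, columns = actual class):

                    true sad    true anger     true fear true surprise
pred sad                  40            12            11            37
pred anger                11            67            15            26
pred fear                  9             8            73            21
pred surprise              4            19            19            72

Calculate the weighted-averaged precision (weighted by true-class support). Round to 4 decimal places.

Per-class precision (TP/(TP+FP)):
  sad: TP=40, FP=12+11+37=60 → 40/100 = 0.40000
  anger: TP=67, FP=11+15+26=52 → 67/119 = 0.56303
  fear: TP=73, FP=9+8+21=38 → 73/111 = 0.65766
  surprise: TP=72, FP=4+19+19=42 → 72/114 = 0.63158
Weighted-precision = Σ (supportᵢ/N)·precisionᵢ with N=444: (64/444)·0.40000 + (106/444)·0.56303 + (118/444)·0.65766 + (156/444)·0.63158 = 0.5888

0.5888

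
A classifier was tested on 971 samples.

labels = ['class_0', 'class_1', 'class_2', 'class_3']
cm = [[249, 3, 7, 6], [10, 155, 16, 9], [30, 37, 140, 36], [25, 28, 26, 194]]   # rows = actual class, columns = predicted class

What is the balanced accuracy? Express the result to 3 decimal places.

Balanced accuracy = mean of per-class recall.
  class_0: recall = 249/265 = 0.9396
  class_1: recall = 155/190 = 0.8158
  class_2: recall = 140/243 = 0.5761
  class_3: recall = 194/273 = 0.7106
Mean = (0.9396 + 0.8158 + 0.5761 + 0.7106) / 4 = 0.761

0.761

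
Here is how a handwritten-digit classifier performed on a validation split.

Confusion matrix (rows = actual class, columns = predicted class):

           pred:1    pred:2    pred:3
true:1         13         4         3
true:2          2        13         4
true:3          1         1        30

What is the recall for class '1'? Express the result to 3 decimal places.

Treat '1' as positive and all other classes as negative.
recall = TP/(TP+FN).
1: TP=13, FN=4+3=7 → 13/20 = 0.6500

0.650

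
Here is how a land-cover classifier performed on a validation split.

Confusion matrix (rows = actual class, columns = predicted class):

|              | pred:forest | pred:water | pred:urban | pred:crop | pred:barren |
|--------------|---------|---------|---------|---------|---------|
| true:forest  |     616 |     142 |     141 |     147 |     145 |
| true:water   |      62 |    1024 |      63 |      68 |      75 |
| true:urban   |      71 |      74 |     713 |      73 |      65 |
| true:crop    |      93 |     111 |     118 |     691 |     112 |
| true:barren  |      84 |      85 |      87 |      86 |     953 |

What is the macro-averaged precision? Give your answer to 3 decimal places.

Per-class precision (TP/(TP+FP)):
  forest: TP=616, FP=62+71+93+84=310 → 616/926 = 0.6652
  water: TP=1024, FP=142+74+111+85=412 → 1024/1436 = 0.7131
  urban: TP=713, FP=141+63+118+87=409 → 713/1122 = 0.6355
  crop: TP=691, FP=147+68+73+86=374 → 691/1065 = 0.6488
  barren: TP=953, FP=145+75+65+112=397 → 953/1350 = 0.7059
Macro-precision = mean = (0.6652 + 0.7131 + 0.6355 + 0.6488 + 0.7059) / 5 = 0.674

0.674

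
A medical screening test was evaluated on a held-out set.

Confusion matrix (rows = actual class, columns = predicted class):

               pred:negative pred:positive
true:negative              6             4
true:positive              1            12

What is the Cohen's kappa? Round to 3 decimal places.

0.542

Observed agreement pₒ = trace/N = 18/23 = 0.7826
Expected agreement pₑ = Σ (rowᵢ·colᵢ)/N² = (10·7 + 13·16)/23² = 0.5255
κ = (pₒ − pₑ)/(1 − pₑ) = (0.7826 − 0.5255)/(1 − 0.5255) = 0.542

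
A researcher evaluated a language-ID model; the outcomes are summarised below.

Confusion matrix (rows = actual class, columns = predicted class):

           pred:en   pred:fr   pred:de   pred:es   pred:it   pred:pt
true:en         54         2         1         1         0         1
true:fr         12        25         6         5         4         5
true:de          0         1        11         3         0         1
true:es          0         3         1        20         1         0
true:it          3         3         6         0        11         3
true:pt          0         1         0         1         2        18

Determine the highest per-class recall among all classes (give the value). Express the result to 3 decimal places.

Per-class recall (TP/(TP+FN)):
  en: TP=54, FN=2+1+1+0+1=5 → 54/59 = 0.9153
  fr: TP=25, FN=12+6+5+4+5=32 → 25/57 = 0.4386
  de: TP=11, FN=0+1+3+0+1=5 → 11/16 = 0.6875
  es: TP=20, FN=0+3+1+1+0=5 → 20/25 = 0.8000
  it: TP=11, FN=3+3+6+0+3=15 → 11/26 = 0.4231
  pt: TP=18, FN=0+1+0+1+2=4 → 18/22 = 0.8182
Highest is class 'en' with recall = 0.915.

0.915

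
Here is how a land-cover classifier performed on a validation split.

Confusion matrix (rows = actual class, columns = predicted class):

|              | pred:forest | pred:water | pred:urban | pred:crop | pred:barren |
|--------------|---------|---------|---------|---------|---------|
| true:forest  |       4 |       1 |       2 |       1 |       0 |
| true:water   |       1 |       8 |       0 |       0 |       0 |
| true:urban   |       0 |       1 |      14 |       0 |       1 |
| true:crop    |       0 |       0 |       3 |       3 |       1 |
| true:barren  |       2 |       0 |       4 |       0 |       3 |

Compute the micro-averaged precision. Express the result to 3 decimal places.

Micro-averaging pools counts across classes: ΣTP=32, ΣFP=17, ΣFN=17.
Micro-precision = TP/(TP+FP) on pooled counts = 0.653 (equals overall accuracy in single-label multiclass).

0.653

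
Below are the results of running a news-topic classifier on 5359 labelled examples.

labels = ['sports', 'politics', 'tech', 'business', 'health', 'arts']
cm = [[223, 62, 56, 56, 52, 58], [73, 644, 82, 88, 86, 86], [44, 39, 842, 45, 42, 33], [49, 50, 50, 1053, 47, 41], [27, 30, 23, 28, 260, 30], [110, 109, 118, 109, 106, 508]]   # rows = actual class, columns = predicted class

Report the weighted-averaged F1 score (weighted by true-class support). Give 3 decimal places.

0.656

Per-class F1 score (2·TP/(2·TP+FP+FN)):
  sports: TP=223, FP=73+44+49+27+110=303, FN=62+56+56+52+58=284 → 446/1033 = 0.4318
  politics: TP=644, FP=62+39+50+30+109=290, FN=73+82+88+86+86=415 → 1288/1993 = 0.6463
  tech: TP=842, FP=56+82+50+23+118=329, FN=44+39+45+42+33=203 → 1684/2216 = 0.7599
  business: TP=1053, FP=56+88+45+28+109=326, FN=49+50+50+47+41=237 → 2106/2669 = 0.7891
  health: TP=260, FP=52+86+42+47+106=333, FN=27+30+23+28+30=138 → 520/991 = 0.5247
  arts: TP=508, FP=58+86+33+41+30=248, FN=110+109+118+109+106=552 → 1016/1816 = 0.5595
Weighted-F1 score = Σ (supportᵢ/N)·F1 scoreᵢ with N=5359: (507/5359)·0.4318 + (1059/5359)·0.6463 + (1045/5359)·0.7599 + (1290/5359)·0.7891 + (398/5359)·0.5247 + (1060/5359)·0.5595 = 0.656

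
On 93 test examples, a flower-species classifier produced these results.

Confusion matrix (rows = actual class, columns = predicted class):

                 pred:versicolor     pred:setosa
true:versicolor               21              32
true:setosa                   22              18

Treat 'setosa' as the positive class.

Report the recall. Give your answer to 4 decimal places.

0.4500

Recall = TP/(TP+FN) = 18/(18+22) = 18/40 = 0.4500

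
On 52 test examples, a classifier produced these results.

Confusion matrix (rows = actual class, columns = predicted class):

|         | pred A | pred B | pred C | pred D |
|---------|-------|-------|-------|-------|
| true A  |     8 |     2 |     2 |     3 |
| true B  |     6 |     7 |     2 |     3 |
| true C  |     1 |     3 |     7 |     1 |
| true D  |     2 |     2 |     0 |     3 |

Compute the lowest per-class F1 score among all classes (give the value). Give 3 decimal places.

Per-class F1 score (2·TP/(2·TP+FP+FN)):
  A: TP=8, FP=6+1+2=9, FN=2+2+3=7 → 16/32 = 0.5000
  B: TP=7, FP=2+3+2=7, FN=6+2+3=11 → 14/32 = 0.4375
  C: TP=7, FP=2+2+0=4, FN=1+3+1=5 → 14/23 = 0.6087
  D: TP=3, FP=3+3+1=7, FN=2+2+0=4 → 6/17 = 0.3529
Lowest is class 'D' with F1 score = 0.353.

0.353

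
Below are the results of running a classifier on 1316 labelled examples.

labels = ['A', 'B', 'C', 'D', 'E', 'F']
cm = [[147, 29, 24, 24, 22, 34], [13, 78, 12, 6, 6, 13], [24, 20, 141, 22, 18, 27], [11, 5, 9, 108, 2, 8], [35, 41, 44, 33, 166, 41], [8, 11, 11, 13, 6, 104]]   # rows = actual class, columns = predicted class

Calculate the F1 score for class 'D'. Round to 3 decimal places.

Take TP from the diagonal, FP from the rest of the 'D' prediction marginal, FN from the rest of the 'D' actual marginal.
F1 score = 2·TP/(2·TP+FP+FN).
D: TP=108, FP=24+6+22+33+13=98, FN=11+5+9+2+8=35 → 216/349 = 0.6189

0.619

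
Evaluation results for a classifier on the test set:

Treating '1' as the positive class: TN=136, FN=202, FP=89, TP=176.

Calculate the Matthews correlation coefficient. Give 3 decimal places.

0.068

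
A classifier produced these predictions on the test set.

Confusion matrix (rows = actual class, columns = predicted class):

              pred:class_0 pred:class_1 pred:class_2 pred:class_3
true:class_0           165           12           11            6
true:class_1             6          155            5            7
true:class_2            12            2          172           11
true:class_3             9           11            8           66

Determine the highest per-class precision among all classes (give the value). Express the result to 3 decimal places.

Per-class precision (TP/(TP+FP)):
  class_0: TP=165, FP=6+12+9=27 → 165/192 = 0.8594
  class_1: TP=155, FP=12+2+11=25 → 155/180 = 0.8611
  class_2: TP=172, FP=11+5+8=24 → 172/196 = 0.8776
  class_3: TP=66, FP=6+7+11=24 → 66/90 = 0.7333
Highest is class 'class_2' with precision = 0.878.

0.878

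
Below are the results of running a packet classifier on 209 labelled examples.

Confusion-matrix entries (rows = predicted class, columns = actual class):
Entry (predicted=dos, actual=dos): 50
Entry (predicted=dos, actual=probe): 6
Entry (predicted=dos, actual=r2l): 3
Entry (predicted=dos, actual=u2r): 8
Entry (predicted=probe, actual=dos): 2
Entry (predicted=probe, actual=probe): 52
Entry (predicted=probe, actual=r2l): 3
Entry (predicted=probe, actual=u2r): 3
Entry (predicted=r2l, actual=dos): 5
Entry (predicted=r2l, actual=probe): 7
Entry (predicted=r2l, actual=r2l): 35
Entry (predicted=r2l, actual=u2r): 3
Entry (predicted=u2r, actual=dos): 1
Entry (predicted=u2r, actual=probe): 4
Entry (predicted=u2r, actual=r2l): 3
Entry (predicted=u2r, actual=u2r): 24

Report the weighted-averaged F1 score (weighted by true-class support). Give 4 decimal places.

Per-class F1 score (2·TP/(2·TP+FP+FN)):
  dos: TP=50, FP=6+3+8=17, FN=2+5+1=8 → 100/125 = 0.80000
  probe: TP=52, FP=2+3+3=8, FN=6+7+4=17 → 104/129 = 0.80620
  r2l: TP=35, FP=5+7+3=15, FN=3+3+3=9 → 70/94 = 0.74468
  u2r: TP=24, FP=1+4+3=8, FN=8+3+3=14 → 48/70 = 0.68571
Weighted-F1 score = Σ (supportᵢ/N)·F1 scoreᵢ with N=209: (58/209)·0.80000 + (69/209)·0.80620 + (44/209)·0.74468 + (38/209)·0.68571 = 0.7696

0.7696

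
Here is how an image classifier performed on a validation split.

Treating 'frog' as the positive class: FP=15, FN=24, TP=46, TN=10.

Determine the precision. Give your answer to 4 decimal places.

0.7541

Precision = TP/(TP+FP) = 46/(46+15) = 46/61 = 0.7541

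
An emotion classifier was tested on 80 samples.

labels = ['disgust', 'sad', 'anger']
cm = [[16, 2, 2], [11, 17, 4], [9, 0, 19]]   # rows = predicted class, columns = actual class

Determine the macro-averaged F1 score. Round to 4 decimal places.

Per-class F1 score (2·TP/(2·TP+FP+FN)):
  disgust: TP=16, FP=2+2=4, FN=11+9=20 → 32/56 = 0.57143
  sad: TP=17, FP=11+4=15, FN=2+0=2 → 34/51 = 0.66667
  anger: TP=19, FP=9+0=9, FN=2+4=6 → 38/53 = 0.71698
Macro-F1 score = mean = (0.57143 + 0.66667 + 0.71698) / 3 = 0.6517

0.6517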